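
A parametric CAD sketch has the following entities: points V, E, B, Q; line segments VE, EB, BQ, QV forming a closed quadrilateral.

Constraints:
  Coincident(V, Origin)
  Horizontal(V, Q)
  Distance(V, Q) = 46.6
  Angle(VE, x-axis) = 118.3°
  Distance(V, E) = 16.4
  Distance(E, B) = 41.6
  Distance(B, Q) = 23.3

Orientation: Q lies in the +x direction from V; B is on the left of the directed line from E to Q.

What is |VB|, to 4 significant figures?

38.70

V is at the origin; V and Q share the same y with |VQ| = 46.6 and Q in +x, so Q = (46.6, 0). VE runs at 118.3° with |VE| = 16.4, so E = (-7.775, 14.44). B is determined by |EB| = 41.6 and |BQ| = 23.3 together: it lies at the intersection of circle(E, 41.6) and circle(Q, 23.3). With |EQ| = 56.26, the foot of the radical line on EQ is 38.69 from E and the perpendicular offset is √(41.6² − 38.69²) = 15.30. Taking the left-of-EQ solution: B = (33.54, 19.30).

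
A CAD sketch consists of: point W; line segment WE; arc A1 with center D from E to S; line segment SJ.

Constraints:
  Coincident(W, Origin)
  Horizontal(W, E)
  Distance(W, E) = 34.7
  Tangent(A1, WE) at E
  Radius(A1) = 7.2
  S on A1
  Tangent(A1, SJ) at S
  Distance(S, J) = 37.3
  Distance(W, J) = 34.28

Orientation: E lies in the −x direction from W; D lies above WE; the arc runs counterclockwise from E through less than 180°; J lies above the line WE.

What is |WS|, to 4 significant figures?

28.98

Checks: |DS| = 7.200 ✓; ∠(DS, SJ) = 90.00° ✓; |SJ| = 37.30 ✓; |WJ| = 34.28 ✓.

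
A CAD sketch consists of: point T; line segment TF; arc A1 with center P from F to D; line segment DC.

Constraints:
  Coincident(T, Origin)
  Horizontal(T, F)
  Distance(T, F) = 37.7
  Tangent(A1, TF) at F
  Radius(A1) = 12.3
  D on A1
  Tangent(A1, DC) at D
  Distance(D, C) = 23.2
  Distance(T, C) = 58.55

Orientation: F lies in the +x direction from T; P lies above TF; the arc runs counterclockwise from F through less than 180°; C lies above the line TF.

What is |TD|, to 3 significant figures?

51.9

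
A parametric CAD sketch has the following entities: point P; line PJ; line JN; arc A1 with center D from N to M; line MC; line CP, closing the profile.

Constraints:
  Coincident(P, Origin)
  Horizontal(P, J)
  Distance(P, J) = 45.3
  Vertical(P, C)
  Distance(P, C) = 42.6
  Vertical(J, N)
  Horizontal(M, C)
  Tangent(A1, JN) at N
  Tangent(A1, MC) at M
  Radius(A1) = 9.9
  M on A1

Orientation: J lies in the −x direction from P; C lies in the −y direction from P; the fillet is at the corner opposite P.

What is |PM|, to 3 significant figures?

55.4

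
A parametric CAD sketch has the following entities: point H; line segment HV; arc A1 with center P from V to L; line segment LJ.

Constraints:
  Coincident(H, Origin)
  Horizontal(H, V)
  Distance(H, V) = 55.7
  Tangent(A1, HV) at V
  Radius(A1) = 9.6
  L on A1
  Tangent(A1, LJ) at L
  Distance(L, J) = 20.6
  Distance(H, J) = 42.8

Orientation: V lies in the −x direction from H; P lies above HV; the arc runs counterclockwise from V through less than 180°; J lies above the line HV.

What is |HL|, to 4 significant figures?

47.76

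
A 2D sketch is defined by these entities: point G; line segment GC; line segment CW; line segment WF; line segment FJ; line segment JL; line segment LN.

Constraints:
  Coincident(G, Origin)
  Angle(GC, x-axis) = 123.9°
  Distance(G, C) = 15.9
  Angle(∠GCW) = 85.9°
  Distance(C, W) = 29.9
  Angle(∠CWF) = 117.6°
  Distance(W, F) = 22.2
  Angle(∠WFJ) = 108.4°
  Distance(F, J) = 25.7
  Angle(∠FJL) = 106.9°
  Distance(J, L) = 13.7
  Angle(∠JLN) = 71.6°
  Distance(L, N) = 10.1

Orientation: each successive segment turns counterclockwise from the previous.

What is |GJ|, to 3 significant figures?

30.8

G is at the origin; GC runs at 123.9° with length 15.9, so C = (-8.87, 13.2). ∠GCW = 85.9° gives CW at -142° from the x-axis; with |CW| = 29.9, W = (-32.4, -5.21). ∠CWF = 117.6° gives WF at -79.6° from the x-axis; with |WF| = 22.2, F = (-28.4, -27.0). ∠WFJ = 108.4° gives FJ at -8.00° from the x-axis; with |FJ| = 25.7, J = (-2.97, -30.6). Then |GJ| = |J − G| = 30.8.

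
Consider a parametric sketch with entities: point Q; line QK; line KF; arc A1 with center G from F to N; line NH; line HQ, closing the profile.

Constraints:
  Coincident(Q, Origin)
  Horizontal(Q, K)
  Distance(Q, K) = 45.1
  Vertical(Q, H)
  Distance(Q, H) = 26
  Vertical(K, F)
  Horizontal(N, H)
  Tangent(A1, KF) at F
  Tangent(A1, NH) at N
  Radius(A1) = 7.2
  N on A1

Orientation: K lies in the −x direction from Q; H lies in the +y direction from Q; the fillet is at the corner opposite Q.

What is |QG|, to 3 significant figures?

42.3

Q is at the origin; QK is horizontal with |QK| = 45.1 and K on the −x side, so K = (-45.1, 0.00). QH is vertical with |QH| = 26.0 and H on the +y side, so H = (0.00, 26.0). The virtual corner opposite Q is at (-45.1, 26.0). Since A1 is tangent to KF there, GF ⟂ KF and tangency of A1 to NH means the radius GN is perpendicular to NH, with radius 7.2, so the center G sits 7.2 in from both sides at G = (-37.9, 18.8). Then |QG| = |G − Q| = 42.3.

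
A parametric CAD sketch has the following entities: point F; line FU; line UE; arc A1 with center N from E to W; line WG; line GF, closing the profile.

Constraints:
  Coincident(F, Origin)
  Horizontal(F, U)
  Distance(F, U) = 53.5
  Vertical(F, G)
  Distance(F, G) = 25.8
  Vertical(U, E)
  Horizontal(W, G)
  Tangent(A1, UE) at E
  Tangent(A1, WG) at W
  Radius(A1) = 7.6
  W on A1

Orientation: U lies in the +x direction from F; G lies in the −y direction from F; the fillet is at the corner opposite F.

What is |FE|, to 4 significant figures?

56.51

F is at the origin; F and U share the same y with |FU| = 53.5 and U on the +x side, so U = (53.50, 0.000). FG is vertical with |FG| = 25.8 and G on the −y side, so G = (0.000, -25.80). The virtual corner opposite F is at (53.50, -25.80). Since A1 is tangent to UE there, NE ⟂ UE and since A1 is tangent to WG there, NW ⟂ WG, with radius 7.6, so the center N sits 7.6 in from both sides at N = (45.90, -18.20). That places the tangent points at E = (53.50, -18.20) on UE and W = (45.90, -25.80) on WG. Then |FE| = |E − F| = 56.51.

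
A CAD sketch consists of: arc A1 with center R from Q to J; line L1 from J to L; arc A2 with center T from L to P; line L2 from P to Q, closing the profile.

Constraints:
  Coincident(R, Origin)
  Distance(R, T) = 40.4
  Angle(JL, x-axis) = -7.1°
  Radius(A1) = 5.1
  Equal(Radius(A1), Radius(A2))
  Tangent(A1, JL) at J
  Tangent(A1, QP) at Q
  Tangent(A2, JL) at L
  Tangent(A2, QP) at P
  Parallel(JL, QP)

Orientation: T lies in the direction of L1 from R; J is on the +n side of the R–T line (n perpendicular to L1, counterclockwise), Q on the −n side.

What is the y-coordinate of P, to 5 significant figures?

-10.054

The slot axis is L1's direction at -7.1°, so u = (cos -7.1°, sin -7.1°) = (0.99233, -0.12360) and n = (−sin -7.1°, cos -7.1°) = (0.12360, 0.99233). R is at the origin and T lies 40.4 along u from R, so T = 40.4·u = (40.090, -4.9935). Tangency of A1 to both parallel lines with radius 5.1 puts J and Q at R ± 5.1·n: J = (0.63037, 5.0609), Q = (-0.63037, -5.0609). Equal radii place L and P the same way about T: L = T + 5.1·n = (40.721, 0.067393), P = T − 5.1·n = (39.460, -10.054). So P.y = -10.054.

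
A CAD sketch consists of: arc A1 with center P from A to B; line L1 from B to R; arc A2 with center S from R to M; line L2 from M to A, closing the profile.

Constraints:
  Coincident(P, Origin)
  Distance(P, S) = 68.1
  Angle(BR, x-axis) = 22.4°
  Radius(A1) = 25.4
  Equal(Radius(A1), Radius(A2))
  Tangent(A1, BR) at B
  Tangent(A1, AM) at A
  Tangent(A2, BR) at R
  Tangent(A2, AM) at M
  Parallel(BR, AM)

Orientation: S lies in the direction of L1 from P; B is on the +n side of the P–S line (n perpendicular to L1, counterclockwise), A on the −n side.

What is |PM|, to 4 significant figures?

72.68

The slot axis is L1's direction at 22.4°, so u = (cos 22.4°, sin 22.4°) = (0.9245, 0.3811) and n = (−sin 22.4°, cos 22.4°) = (-0.3811, 0.9245). P is at the origin and S lies 68.1 along u from P, so S = 68.1·u = (62.96, 25.95). Tangency of A1 to both parallel lines with radius 25.4 puts B and A at P ± 25.4·n: B = (-9.679, 23.48), A = (9.679, -23.48). Equal radii place R and M the same way about S: R = S + 25.4·n = (53.28, 49.43), M = S − 25.4·n = (72.64, 2.467). Then |PM| = |M − P| = 72.68.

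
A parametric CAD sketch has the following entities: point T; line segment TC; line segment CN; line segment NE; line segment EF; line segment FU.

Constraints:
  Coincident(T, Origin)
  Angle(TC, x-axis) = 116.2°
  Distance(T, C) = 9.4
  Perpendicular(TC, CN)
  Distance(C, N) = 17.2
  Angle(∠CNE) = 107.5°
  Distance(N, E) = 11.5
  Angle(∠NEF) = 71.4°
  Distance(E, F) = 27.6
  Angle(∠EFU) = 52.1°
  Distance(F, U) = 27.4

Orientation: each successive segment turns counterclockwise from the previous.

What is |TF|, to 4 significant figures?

7.014

∠CNE = 107.5° gives NE at -81.30° from the x-axis; with |NE| = 11.5, E = (-17.84, -10.53). ∠NEF = 71.4° gives EF at 27.30° from the x-axis; with |EF| = 27.6, F = (6.682, 2.131). Then |TF| = |F − T| = 7.014.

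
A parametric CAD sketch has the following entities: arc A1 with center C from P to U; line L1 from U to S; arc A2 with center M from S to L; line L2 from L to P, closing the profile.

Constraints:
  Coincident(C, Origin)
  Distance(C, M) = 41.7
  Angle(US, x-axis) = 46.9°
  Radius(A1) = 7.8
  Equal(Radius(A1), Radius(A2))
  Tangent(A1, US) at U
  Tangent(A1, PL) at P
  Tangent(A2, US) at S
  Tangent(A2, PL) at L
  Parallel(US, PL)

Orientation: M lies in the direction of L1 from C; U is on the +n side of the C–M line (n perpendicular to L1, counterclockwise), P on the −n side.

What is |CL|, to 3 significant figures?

42.4

The slot axis is L1's direction at 46.9°, so u = (cos 46.9°, sin 46.9°) = (0.683, 0.730) and n = (−sin 46.9°, cos 46.9°) = (-0.730, 0.683). C is at the origin and M lies 41.7 along u from C, so M = 41.7·u = (28.5, 30.4). Tangency of A1 to both parallel lines with radius 7.8 puts U and P at C ± 7.8·n: U = (-5.70, 5.33), P = (5.70, -5.33). Equal radii place S and L the same way about M: S = M + 7.8·n = (22.8, 35.8), L = M − 7.8·n = (34.2, 25.1). Then |CL| = |L − C| = 42.4.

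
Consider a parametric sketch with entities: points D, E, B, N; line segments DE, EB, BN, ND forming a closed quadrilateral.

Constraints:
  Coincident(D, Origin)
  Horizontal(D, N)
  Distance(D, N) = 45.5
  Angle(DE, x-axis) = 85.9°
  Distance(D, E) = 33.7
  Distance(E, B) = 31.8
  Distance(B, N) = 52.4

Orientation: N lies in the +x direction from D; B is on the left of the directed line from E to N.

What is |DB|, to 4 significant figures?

58.11

Checks: |EB| = 31.80 ✓; |BN| = 52.40 ✓.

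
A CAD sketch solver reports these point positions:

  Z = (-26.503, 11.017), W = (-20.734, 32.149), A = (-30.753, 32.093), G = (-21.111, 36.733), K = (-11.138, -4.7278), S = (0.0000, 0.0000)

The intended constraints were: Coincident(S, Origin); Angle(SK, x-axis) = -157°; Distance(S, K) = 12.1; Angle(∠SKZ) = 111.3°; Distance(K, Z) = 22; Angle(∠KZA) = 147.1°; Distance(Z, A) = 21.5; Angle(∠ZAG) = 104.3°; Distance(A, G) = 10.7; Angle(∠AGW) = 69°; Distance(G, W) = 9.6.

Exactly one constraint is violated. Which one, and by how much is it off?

Distance(G, W) = 9.6 — off by 5.00.

S = (0.00, 0.00) ✓; SK at -157.0° ✓; |SK| = 12.10 ✓; ∠SKZ = 111.3° ✓; |KZ| = 22.00 ✓; ∠KZA = 147.1° ✓; |ZA| = 21.50 ✓; ∠ZAG = 104.3° ✓; |AG| = 10.70 ✓; ∠AGW = 69.00° ✓; |GW| = 4.599 ✗.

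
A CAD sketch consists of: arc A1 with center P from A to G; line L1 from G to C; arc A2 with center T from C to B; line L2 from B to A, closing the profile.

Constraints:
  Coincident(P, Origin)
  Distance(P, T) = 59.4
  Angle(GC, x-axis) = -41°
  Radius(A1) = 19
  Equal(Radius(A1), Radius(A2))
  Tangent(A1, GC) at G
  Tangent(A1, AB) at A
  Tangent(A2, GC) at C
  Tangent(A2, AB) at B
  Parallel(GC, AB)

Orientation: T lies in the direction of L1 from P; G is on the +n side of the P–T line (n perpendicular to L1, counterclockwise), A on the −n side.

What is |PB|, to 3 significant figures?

62.4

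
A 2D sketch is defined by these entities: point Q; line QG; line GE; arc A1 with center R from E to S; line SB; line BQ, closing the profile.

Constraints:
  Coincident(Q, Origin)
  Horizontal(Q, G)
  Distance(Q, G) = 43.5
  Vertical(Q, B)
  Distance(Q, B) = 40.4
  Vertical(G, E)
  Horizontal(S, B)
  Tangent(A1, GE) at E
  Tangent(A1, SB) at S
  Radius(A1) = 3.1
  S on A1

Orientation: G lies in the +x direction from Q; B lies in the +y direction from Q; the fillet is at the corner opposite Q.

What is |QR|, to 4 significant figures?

54.99

Q is at the origin; QG is horizontal with |QG| = 43.5 and G on the +x side, so G = (43.50, 0.000). Q and B share the same x with |QB| = 40.4 and B on the +y side, so B = (0.000, 40.40). The virtual corner opposite Q is at (43.50, 40.40). Since A1 is tangent to GE there, RE ⟂ GE and A1 meets SB tangentially, so RS is at right angles to SB, with radius 3.1, so the center R sits 3.1 in from both sides at R = (40.40, 37.30). Then |QR| = |R − Q| = 54.99.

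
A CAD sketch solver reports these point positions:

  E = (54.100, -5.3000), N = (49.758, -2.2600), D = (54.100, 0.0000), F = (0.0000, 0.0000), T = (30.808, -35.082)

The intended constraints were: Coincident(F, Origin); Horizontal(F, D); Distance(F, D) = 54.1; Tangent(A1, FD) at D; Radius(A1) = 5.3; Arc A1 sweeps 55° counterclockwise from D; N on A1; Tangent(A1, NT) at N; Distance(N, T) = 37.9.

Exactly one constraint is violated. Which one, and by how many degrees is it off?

Tangent(A1, NT) at N — off by 5.00°.

F = (0.00, 0.00) ✓; F.y = 0.00, D.y = 0.00 ✓; |FD| = 54.10 ✓; ∠(ED, DF) = 90.00° ✓; |ED| = 5.300 ✓; bearing(E→N) − bearing(E→D) = 55.00° ✓; |EN| = 5.300 ✓; ∠(EN, NT) = 85.00° ✗; |NT| = 37.90 ✓.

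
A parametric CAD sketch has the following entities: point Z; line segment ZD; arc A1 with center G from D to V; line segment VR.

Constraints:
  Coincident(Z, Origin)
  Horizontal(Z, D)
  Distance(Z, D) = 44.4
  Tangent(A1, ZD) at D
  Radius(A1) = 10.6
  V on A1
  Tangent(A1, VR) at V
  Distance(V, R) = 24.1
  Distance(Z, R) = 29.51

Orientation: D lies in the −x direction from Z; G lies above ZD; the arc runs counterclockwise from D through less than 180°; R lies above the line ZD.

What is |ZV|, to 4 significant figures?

36.71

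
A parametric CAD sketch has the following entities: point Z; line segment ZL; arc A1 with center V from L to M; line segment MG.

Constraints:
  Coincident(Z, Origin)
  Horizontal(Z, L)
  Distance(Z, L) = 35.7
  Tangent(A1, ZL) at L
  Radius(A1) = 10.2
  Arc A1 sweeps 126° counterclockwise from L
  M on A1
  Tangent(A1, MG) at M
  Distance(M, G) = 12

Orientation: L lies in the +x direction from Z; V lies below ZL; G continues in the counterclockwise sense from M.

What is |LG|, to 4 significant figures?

25.93

On A1, L sits at bearing 90° from V; a 126° counterclockwise sweep puts M at bearing 216°, so M = V + 10.2·(cos 216°, sin 216°) = (27.45, -16.20). A1 meets MG tangentially, so VM is at right angles to MG, so MG runs along (−sin 216°, cos 216°); with |MG| = 12.0, G = (34.50, -25.90). Then |LG| = |G − L| = 25.93.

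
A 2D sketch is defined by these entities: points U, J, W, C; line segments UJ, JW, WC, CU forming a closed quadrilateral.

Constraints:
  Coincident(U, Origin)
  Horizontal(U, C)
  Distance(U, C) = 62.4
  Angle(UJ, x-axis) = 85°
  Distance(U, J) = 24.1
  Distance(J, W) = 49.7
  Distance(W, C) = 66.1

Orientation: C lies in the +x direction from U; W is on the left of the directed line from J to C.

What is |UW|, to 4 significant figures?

70.33

U is at the origin; UC is horizontal with |UC| = 62.4 and C in +x, so C = (62.4, 0). UJ runs at 85.0° with |UJ| = 24.1, so J = (2.100, 24.01). W is determined by |JW| = 49.7 and |WC| = 66.1 together: it lies at the intersection of circle(J, 49.7) and circle(C, 66.1). With |JC| = 64.90, the foot of the radical line on JC is 17.82 from J and the perpendicular offset is √(49.7² − 17.82²) = 46.39. Taking the left-of-JC solution: W = (35.82, 60.52).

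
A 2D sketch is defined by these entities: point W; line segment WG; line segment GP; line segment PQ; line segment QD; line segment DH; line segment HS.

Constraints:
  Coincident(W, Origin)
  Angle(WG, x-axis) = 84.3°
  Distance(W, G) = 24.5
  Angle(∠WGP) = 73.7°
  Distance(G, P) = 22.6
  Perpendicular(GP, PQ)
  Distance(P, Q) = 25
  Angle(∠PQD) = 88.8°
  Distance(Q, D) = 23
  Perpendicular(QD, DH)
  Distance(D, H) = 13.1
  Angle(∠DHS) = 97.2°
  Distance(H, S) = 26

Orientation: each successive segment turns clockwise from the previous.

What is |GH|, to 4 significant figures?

11.42

W is at the origin; WG runs at 84.3° with length 24.5, so G = (2.433, 24.38). ∠WGP = 73.7° gives GP at -22.00° from the x-axis; with |GP| = 22.6, P = (23.39, 15.91). GP is perpendicular to PQ, so PQ runs at -112.0°; with |PQ| = 25.0, Q = (14.02, -7.267). ∠PQD = 88.8° gives QD at 156.8° from the x-axis; with |QD| = 23.0, D = (-7.118, 1.794). The perpendicularity gives DH at right angles to QD, so DH runs at 66.80°; with |DH| = 13.1, H = (-1.957, 13.83). Then |GH| = |H − G| = 11.42.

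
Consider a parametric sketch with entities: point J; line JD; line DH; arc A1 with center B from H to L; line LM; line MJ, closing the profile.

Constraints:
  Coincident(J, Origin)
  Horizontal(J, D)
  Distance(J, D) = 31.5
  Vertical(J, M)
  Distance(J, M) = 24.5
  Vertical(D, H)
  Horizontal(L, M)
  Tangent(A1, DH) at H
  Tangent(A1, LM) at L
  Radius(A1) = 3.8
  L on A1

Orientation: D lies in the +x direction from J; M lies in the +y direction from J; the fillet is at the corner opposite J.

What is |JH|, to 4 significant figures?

37.69

J is at the origin; J and D share the same y with |JD| = 31.5 and D on the +x side, so D = (31.50, 0.000). J and M share the same x with |JM| = 24.5 and M on the +y side, so M = (0.000, 24.50). The virtual corner opposite J is at (31.50, 24.50). The tangent condition forces BH to be normal to DH and A1 meets LM tangentially, so BL is at right angles to LM, with radius 3.8, so the center B sits 3.8 in from both sides at B = (27.70, 20.70). That places the tangent points at H = (31.50, 20.70) on DH and L = (27.70, 24.50) on LM. Then |JH| = |H − J| = 37.69.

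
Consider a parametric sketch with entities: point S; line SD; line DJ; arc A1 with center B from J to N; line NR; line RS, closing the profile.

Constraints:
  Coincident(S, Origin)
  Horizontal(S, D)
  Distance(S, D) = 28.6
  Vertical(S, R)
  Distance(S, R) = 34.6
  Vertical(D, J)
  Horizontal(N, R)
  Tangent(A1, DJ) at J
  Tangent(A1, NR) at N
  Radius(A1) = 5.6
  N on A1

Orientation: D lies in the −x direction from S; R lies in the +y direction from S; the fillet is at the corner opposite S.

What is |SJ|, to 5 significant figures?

40.730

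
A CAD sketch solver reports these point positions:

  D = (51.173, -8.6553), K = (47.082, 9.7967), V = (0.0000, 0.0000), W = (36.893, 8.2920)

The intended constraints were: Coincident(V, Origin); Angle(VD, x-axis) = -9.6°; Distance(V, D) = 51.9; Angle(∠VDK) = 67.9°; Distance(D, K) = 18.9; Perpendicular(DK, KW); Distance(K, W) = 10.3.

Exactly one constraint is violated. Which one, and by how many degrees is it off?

Perpendicular(DK, KW) — off by 4.10°.

V = (0.00, 0.00) ✓; VD at -9.600° ✓; |VD| = 51.90 ✓; ∠VDK = 67.90° ✓; |DK| = 18.90 ✓; ∠(DK, KW) = 85.90° ✗; |KW| = 10.30 ✓.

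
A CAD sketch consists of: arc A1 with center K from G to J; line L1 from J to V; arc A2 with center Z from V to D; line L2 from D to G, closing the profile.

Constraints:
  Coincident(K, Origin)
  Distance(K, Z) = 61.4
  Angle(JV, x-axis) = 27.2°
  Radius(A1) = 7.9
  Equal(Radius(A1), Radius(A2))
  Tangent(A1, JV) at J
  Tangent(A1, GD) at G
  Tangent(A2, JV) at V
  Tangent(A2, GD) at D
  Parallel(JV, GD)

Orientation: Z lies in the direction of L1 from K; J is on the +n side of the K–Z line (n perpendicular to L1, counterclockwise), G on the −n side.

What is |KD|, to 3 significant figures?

61.9

The slot axis is L1's direction at 27.2°, so u = (cos 27.2°, sin 27.2°) = (0.889, 0.457) and n = (−sin 27.2°, cos 27.2°) = (-0.457, 0.889). K is at the origin and Z lies 61.4 along u from K, so Z = 61.4·u = (54.6, 28.1). Tangency of A1 to both parallel lines with radius 7.9 puts J and G at K ± 7.9·n: J = (-3.61, 7.03), G = (3.61, -7.03). Equal radii place V and D the same way about Z: V = Z + 7.9·n = (51.0, 35.1), D = Z − 7.9·n = (58.2, 21.0). Then |KD| = |D − K| = 61.9.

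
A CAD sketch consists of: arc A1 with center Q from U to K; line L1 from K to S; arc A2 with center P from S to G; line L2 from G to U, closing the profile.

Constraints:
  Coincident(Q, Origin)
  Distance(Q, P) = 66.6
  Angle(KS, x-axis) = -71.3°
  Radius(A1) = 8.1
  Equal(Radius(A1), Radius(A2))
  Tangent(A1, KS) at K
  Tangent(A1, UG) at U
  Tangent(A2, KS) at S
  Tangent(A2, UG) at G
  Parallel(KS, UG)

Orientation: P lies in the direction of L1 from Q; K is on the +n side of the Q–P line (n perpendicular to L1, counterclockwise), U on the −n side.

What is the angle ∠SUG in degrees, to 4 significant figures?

13.67°

The slot axis is L1's direction at -71.3°, so u = (cos -71.3°, sin -71.3°) = (0.3206, -0.9472) and n = (−sin -71.3°, cos -71.3°) = (0.9472, 0.3206). Q is at the origin and P lies 66.6 along u from Q, so P = 66.6·u = (21.35, -63.08). Tangency of A1 to both parallel lines with radius 8.1 puts K and U at Q ± 8.1·n: K = (7.672, 2.597), U = (-7.672, -2.597). Equal radii place S and G the same way about P: S = P + 8.1·n = (29.03, -60.49), G = P − 8.1·n = (13.68, -65.68). Then cos ∠SUG = US·UG / (|US||UG|), giving 13.67°.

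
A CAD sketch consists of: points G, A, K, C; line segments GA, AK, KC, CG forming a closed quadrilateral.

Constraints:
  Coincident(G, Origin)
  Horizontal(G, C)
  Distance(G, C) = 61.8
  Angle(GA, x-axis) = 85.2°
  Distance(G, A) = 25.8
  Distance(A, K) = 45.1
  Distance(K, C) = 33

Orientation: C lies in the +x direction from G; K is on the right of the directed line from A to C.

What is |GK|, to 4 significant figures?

31.71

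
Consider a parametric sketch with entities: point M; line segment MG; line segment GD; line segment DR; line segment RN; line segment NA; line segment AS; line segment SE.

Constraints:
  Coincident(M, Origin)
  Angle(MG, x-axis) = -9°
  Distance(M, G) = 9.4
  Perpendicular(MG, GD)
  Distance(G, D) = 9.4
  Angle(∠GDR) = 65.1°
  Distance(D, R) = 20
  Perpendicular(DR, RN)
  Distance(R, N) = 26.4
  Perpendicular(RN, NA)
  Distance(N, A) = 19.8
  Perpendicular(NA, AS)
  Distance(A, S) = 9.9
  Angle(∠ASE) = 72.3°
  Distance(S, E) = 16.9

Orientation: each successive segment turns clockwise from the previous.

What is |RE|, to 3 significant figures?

22.0

M is at the origin; MG runs at -9.0° with length 9.4, so G = (9.28, -1.47). The perpendicularity gives GD at right angles to MG, so GD runs at -99.0°; with |GD| = 9.4, D = (7.81, -10.8). ∠GDR = 65.1° gives DR at 146° from the x-axis; with |DR| = 20.0, R = (-8.79, 0.400). The perpendicularity gives RN at right angles to DR, so RN runs at 56.1°; with |RN| = 26.4, N = (5.94, 22.3). The perpendicularity gives NA at right angles to RN, so NA runs at -33.9°; with |NA| = 19.8, A = (22.4, 11.3). NA is perpendicular to AS, so AS runs at -124°; with |AS| = 9.9, S = (16.9, 3.05). ∠ASE = 72.3° gives SE at 128° from the x-axis; with |SE| = 16.9, E = (6.35, 16.3). Then |RE| = |E − R| = 22.0.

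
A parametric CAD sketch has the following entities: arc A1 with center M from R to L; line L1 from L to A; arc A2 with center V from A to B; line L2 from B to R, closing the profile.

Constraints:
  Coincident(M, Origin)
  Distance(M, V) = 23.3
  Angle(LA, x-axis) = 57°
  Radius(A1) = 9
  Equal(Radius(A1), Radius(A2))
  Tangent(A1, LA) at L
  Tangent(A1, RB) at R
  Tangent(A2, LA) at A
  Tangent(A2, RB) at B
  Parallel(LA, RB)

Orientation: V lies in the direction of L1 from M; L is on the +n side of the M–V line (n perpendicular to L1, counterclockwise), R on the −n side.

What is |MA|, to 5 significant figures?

24.978

The slot axis is L1's direction at 57.0°, so u = (cos 57.0°, sin 57.0°) = (0.54464, 0.83867) and n = (−sin 57.0°, cos 57.0°) = (-0.83867, 0.54464). M is at the origin and V lies 23.3 along u from M, so V = 23.3·u = (12.690, 19.541). Tangency of A1 to both parallel lines with radius 9.0 puts L and R at M ± 9.0·n: L = (-7.5480, 4.9018), R = (7.5480, -4.9018). Equal radii place A and B the same way about V: A = V + 9.0·n = (5.1421, 24.443), B = V − 9.0·n = (20.238, 14.639). Then |MA| = |A − M| = 24.978.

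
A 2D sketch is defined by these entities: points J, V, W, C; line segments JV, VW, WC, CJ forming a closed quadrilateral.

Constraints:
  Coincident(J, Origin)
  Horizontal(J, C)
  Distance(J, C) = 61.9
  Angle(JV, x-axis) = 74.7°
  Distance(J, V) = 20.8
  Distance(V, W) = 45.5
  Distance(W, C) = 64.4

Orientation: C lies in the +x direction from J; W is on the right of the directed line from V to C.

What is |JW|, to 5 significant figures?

25.495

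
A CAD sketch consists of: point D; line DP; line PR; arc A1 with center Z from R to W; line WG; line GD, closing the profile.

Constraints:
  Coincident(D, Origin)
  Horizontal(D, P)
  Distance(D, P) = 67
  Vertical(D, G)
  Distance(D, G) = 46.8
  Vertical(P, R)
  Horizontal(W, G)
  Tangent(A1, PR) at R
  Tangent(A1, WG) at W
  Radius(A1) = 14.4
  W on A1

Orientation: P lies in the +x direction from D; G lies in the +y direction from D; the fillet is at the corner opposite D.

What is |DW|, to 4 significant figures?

70.41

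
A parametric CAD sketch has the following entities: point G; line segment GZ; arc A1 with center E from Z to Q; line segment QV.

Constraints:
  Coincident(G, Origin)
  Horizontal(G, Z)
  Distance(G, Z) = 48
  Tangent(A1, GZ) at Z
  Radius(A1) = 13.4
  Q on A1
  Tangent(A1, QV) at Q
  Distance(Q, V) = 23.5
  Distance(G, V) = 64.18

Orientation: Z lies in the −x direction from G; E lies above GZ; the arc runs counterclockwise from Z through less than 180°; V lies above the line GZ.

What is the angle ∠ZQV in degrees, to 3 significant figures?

118°

G is at the origin; GZ is horizontal with |GZ| = 48.0 and Z on the −x side, so Z = (-48.0, 0.00). A1 meets GZ tangentially, so EZ is at right angles to GZ, so E = Z + (0, 13.4) = (-48.0, 13.4). Since EQ ⟂ QV (tangency), |EV| = √(13.4² + 23.5²) = 27.1 regardless of where Q sits on A1. So V lies on both circle(G, 64.18) and circle(E, 27.1); the above-GZ intersection is V = (-49.9, 40.4). Q is the foot of the tangent from V: Q = (-36.8, 20.8).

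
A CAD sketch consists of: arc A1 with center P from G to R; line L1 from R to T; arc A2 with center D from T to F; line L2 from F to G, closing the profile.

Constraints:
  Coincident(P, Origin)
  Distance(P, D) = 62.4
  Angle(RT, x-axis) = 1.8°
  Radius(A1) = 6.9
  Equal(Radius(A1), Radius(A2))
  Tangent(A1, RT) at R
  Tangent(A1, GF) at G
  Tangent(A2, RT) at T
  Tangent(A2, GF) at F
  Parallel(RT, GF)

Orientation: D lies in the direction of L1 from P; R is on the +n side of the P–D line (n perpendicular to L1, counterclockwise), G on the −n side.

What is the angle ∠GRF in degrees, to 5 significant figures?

77.530°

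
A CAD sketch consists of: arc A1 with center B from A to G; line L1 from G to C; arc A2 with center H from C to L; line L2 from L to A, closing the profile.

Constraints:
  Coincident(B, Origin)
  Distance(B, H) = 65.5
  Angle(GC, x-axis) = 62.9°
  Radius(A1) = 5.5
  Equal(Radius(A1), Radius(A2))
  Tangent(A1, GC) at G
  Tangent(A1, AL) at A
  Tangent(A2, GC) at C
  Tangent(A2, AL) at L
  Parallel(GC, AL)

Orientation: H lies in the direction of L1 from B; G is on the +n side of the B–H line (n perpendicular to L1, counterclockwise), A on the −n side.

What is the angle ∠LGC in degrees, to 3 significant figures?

9.53°

The slot axis is L1's direction at 62.9°, so u = (cos 62.9°, sin 62.9°) = (0.456, 0.890) and n = (−sin 62.9°, cos 62.9°) = (-0.890, 0.456). B is at the origin and H lies 65.5 along u from B, so H = 65.5·u = (29.8, 58.3). Tangency of A1 to both parallel lines with radius 5.5 puts G and A at B ± 5.5·n: G = (-4.90, 2.51), A = (4.90, -2.51). Equal radii place C and L the same way about H: C = H + 5.5·n = (24.9, 60.8), L = H − 5.5·n = (34.7, 55.8). Then cos ∠LGC = GL·GC / (|GL||GC|), giving 9.53°.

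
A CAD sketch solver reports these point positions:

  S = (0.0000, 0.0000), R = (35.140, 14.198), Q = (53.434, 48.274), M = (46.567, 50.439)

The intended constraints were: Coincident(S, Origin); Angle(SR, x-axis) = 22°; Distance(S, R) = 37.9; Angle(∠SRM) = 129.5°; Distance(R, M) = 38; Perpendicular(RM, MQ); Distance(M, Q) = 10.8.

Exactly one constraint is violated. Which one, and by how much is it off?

Distance(M, Q) = 10.8 — off by 3.60.

S = (0.00, 0.00) ✓; SR at 22.00° ✓; |SR| = 37.90 ✓; ∠SRM = 129.5° ✓; |RM| = 38.00 ✓; ∠(RM, MQ) = 90.00° ✓; |MQ| = 7.200 ✗.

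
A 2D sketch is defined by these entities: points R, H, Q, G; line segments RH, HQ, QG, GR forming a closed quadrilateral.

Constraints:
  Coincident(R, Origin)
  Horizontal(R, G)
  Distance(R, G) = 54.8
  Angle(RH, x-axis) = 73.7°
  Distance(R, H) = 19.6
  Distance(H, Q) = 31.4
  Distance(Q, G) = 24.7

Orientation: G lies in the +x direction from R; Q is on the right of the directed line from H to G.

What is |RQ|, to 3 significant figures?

30.1

Checks: |HQ| = 31.40 ✓; |QG| = 24.70 ✓.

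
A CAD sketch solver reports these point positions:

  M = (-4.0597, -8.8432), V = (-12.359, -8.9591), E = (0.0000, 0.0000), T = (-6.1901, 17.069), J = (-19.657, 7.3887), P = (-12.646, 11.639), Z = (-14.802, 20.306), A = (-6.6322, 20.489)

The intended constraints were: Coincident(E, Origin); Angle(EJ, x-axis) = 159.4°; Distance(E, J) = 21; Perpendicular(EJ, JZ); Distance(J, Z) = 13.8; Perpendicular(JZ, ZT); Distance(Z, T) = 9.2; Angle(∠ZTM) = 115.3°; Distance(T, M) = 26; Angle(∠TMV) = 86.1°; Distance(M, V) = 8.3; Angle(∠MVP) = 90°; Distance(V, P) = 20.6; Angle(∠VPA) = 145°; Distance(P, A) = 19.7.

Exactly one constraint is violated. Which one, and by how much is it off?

Distance(P, A) = 19.7 — off by 9.00.

E = (0.00, 0.00) ✓; EJ at 159.4° ✓; |EJ| = 21.00 ✓; ∠(EJ, JZ) = 90.00° ✓; |JZ| = 13.80 ✓; ∠(JZ, ZT) = 90.00° ✓; |ZT| = 9.200 ✓; ∠ZTM = 115.3° ✓; |TM| = 26.00 ✓; ∠TMV = 86.10° ✓; |MV| = 8.300 ✓; ∠MVP = 90.00° ✓; |VP| = 20.60 ✓; ∠VPA = 145.0° ✓; |PA| = 10.70 ✗.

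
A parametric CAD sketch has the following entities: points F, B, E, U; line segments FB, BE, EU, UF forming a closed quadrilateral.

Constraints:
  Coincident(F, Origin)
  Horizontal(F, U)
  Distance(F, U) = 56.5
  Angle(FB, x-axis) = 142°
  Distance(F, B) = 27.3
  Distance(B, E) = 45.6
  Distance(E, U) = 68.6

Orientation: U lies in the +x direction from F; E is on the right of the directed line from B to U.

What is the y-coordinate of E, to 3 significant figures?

-26.4

F is at the origin; F and U share the same y with |FU| = 56.5 and U in +x, so U = (56.5, 0). FB runs at 142.0° with |FB| = 27.3, so B = (-21.5, 16.8). E is determined by |BE| = 45.6 and |EU| = 68.6 together: it lies at the intersection of circle(B, 45.6) and circle(U, 68.6). With |BU| = 79.8, the foot of the radical line on BU is 23.4 from B and the perpendicular offset is √(45.6² − 23.4²) = 39.1. Taking the right-of-BU solution: E = (-6.83, -26.4).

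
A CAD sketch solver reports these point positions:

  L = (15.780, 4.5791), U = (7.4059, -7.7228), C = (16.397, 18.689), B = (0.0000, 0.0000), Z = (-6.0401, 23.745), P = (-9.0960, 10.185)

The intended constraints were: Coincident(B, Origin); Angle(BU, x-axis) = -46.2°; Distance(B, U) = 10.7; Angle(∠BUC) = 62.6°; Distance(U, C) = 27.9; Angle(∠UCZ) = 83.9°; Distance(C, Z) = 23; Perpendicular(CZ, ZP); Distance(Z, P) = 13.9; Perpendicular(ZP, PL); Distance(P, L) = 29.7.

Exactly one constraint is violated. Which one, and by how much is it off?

Distance(P, L) = 29.7 — off by 4.20.

B = (0.00, 0.00) ✓; BU at -46.20° ✓; |BU| = 10.70 ✓; ∠BUC = 62.60° ✓; |UC| = 27.90 ✓; ∠UCZ = 83.90° ✓; |CZ| = 23.00 ✓; ∠(CZ, ZP) = 90.00° ✓; |ZP| = 13.90 ✓; ∠(ZP, PL) = 90.00° ✓; |PL| = 25.50 ✗.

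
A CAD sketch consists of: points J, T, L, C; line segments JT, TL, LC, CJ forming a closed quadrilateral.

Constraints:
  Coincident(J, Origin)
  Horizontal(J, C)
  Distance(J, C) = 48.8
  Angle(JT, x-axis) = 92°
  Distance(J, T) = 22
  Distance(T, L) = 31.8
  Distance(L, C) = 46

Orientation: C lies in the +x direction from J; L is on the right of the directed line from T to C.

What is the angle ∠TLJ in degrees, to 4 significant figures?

13.53°

Checks: |TL| = 31.80 ✓; |LC| = 46.00 ✓.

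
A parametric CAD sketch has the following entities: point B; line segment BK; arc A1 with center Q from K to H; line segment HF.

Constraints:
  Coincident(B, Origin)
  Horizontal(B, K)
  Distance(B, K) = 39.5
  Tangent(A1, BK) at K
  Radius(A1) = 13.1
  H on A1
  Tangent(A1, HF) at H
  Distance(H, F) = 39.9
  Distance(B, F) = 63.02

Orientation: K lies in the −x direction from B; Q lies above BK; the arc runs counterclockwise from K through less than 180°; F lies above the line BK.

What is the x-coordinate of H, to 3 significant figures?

-26.5

Checks: B.y = 0.00, K.y = 0.00 ✓; |QH| = 13.10 ✓; ∠(QH, HF) = 90.00° ✓; |HF| = 39.90 ✓; |BF| = 63.02 ✓.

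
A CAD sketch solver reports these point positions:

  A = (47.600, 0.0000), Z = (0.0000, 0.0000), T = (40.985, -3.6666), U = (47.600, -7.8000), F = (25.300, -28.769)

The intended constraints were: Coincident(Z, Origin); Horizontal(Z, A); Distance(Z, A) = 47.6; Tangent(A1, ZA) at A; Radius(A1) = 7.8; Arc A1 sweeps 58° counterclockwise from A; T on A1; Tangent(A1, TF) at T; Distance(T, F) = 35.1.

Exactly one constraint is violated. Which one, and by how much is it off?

Distance(T, F) = 35.1 — off by 5.50.

Z = (0.00, 0.00) ✓; Z.y = 0.00, A.y = 0.00 ✓; |ZA| = 47.60 ✓; ∠(UA, AZ) = 90.00° ✓; |UA| = 7.800 ✓; bearing(U→T) − bearing(U→A) = 58.00° ✓; |UT| = 7.800 ✓; ∠(UT, TF) = 90.00° ✓; |TF| = 29.60 ✗.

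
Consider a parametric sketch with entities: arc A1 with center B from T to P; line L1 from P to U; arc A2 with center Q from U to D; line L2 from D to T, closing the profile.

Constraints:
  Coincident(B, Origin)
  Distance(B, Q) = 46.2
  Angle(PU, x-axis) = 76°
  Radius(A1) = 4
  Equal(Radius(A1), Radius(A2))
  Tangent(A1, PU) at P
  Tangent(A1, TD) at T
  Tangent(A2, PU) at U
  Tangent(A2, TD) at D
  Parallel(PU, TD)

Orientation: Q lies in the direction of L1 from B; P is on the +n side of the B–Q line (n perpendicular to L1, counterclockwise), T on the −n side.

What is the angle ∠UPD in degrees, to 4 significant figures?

9.824°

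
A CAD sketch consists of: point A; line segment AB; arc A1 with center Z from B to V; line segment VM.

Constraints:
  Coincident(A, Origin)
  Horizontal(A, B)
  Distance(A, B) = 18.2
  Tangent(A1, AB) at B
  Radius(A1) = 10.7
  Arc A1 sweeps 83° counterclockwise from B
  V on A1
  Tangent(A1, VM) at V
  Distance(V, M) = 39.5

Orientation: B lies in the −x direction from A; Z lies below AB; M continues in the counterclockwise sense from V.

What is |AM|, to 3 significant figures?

59.1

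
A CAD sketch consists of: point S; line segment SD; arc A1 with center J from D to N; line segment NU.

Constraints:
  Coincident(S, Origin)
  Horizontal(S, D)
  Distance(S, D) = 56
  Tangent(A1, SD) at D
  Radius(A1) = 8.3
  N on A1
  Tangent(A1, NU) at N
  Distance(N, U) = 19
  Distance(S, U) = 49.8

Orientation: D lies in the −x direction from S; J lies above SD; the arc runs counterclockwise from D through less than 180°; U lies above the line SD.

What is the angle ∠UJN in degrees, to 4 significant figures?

66.40°

S is at the origin; S and D share the same y with |SD| = 56.0 and D on the −x side, so D = (-56.00, 0.000). The tangent condition forces JD to be normal to SD, so J = D + (0, 8.3) = (-56.00, 8.300). Since JN ⟂ NU (tangency), |JU| = √(8.3² + 19.0²) = 20.73 regardless of where N sits on A1. So U lies on both circle(S, 49.8) and circle(J, 20.73); the above-SD intersection is U = (-43.26, 24.66). N is the foot of the tangent from U: N = (-47.96, 6.250).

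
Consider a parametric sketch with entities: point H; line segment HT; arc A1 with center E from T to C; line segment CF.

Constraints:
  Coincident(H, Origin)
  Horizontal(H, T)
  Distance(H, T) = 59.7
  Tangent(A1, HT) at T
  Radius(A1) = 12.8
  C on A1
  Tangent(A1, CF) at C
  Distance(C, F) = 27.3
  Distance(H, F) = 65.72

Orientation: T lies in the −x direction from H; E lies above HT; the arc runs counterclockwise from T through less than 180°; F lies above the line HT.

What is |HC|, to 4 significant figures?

49.24

H is at the origin; H and T share the same y with |HT| = 59.7 and T on the −x side, so T = (-59.70, 0.000). The tangent condition forces ET to be normal to HT, so E = T + (0, 12.8) = (-59.70, 12.80). Since EC ⟂ CF (tangency), |EF| = √(12.8² + 27.3²) = 30.15 regardless of where C sits on A1. So F lies on both circle(H, 65.72) and circle(E, 30.15); the above-HT intersection is F = (-50.86, 41.63). C is the foot of the tangent from F: C = (-47.03, 14.60).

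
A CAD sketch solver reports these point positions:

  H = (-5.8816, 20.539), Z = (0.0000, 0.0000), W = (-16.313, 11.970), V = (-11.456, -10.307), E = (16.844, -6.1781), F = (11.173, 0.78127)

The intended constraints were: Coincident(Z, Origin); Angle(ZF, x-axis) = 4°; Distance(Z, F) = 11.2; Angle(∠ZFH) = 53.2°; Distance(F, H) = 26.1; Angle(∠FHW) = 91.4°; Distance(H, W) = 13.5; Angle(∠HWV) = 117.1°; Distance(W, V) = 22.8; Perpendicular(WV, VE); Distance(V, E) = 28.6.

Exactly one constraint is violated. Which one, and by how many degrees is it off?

Perpendicular(WV, VE) — off by 4.00°.

Z = (0.00, 0.00) ✓; ZF at 4.000° ✓; |ZF| = 11.20 ✓; ∠ZFH = 53.20° ✓; |FH| = 26.10 ✓; ∠FHW = 91.40° ✓; |HW| = 13.50 ✓; ∠HWV = 117.1° ✓; |WV| = 22.80 ✓; ∠(WV, VE) = 86.00° ✗; |VE| = 28.60 ✓.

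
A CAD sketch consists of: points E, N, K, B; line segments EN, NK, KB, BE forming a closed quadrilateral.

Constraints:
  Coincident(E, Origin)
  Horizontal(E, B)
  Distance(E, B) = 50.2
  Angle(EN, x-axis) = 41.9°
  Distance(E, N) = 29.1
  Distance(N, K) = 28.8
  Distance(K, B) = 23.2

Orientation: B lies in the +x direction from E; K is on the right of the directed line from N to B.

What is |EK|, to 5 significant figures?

29.857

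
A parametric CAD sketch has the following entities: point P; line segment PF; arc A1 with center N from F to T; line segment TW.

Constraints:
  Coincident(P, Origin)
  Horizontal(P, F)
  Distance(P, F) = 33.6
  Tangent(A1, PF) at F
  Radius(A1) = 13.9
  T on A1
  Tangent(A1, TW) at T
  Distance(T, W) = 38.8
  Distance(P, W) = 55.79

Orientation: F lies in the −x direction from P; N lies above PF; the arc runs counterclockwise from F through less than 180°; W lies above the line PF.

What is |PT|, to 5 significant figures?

23.971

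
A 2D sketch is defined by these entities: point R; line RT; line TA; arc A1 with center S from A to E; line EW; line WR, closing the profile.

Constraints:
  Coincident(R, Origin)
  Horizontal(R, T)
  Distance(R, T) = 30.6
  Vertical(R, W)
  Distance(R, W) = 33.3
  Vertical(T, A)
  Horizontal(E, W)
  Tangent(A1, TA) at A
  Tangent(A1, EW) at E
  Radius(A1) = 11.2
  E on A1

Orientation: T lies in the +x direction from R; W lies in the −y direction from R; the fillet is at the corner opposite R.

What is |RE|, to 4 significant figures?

38.54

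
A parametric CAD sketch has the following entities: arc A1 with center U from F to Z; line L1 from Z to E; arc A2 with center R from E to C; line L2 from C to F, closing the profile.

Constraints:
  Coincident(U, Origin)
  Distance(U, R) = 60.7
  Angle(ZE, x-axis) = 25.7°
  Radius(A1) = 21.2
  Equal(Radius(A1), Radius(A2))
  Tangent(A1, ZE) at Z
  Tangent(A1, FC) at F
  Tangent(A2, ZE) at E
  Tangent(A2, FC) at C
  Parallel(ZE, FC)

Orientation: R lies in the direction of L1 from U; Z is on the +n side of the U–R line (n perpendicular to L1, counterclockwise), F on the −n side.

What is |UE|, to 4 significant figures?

64.30

The slot axis is L1's direction at 25.7°, so u = (cos 25.7°, sin 25.7°) = (0.9011, 0.4337) and n = (−sin 25.7°, cos 25.7°) = (-0.4337, 0.9011). U is at the origin and R lies 60.7 along u from U, so R = 60.7·u = (54.70, 26.32). Tangency of A1 to both parallel lines with radius 21.2 puts Z and F at U ± 21.2·n: Z = (-9.194, 19.10), F = (9.194, -19.10). Equal radii place E and C the same way about R: E = R + 21.2·n = (45.50, 45.43), C = R − 21.2·n = (63.89, 7.220). Then |UE| = |E − U| = 64.30.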